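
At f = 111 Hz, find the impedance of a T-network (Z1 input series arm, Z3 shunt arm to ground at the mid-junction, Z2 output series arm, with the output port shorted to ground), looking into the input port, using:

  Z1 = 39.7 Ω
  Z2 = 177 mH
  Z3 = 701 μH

Step 1 — Angular frequency: ω = 2π·f = 2π·111 = 697.4 rad/s.
Step 2 — Component impedances:
  Z1: Z = R = 39.7 Ω
  Z2: Z = jωL = j·697.4·0.177 = 0 + j123.4 Ω
  Z3: Z = jωL = j·697.4·0.000701 = 0 + j0.4889 Ω
Step 3 — With the output port shorted to ground, the output series arm Z2 runs from the junction to ground; the shunt arm Z3 also runs from the junction to ground. They appear in parallel: Z3 || Z2 = 0 + j0.487 Ω.
Step 4 — Series with input arm Z1: Z_in = Z1 + (Z3 || Z2) = 39.7 + j0.487 Ω = 39.7∠0.7° Ω.

Z = 39.7 + j0.487 Ω = 39.7∠0.7° Ω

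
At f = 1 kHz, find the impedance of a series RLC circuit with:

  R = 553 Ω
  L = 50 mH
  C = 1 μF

Step 1 — Angular frequency: ω = 2π·f = 2π·1000 = 6283 rad/s.
Step 2 — Component impedances:
  R: Z = R = 553 Ω
  L: Z = jωL = j·6283·0.05 = 0 + j314.2 Ω
  C: Z = 1/(jωC) = -j/(ω·C) = 0 - j159.2 Ω
Step 3 — Series combination: Z_total = R + L + C = 553 + j155 Ω = 574.3∠15.7° Ω.

Z = 553 + j155 Ω = 574.3∠15.7° Ω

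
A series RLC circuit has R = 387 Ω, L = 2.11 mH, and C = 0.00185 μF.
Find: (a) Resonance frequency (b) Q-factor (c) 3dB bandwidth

Step 1 — Resonance: ω₀ = 1/√(LC) = 1/√(0.00211·1.85e-09) = 5.061e+05 rad/s.
Step 2 — f₀ = ω₀/(2π) = 8.056e+04 Hz.
Step 3 — Series Q: Q = ω₀L/R = 5.061e+05·0.00211/387 = 2.76.
Step 4 — Bandwidth: Δω = ω₀/Q = 1.834e+05 rad/s; BW = Δω/(2π) = 2.919e+04 Hz.

(a) f₀ = 8.056e+04 Hz  (b) Q = 2.76  (c) BW = 2.919e+04 Hz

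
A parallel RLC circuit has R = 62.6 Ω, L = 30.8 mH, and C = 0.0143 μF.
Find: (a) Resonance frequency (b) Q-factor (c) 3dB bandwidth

Step 1 — Resonance: ω₀ = 1/√(LC) = 1/√(0.0308·1.43e-08) = 4.765e+04 rad/s.
Step 2 — f₀ = ω₀/(2π) = 7584 Hz.
Step 3 — Parallel Q: Q = R/(ω₀L) = 62.6/(4.765e+04·0.0308) = 0.04265.
Step 4 — Bandwidth: Δω = ω₀/Q = 1.117e+06 rad/s; BW = Δω/(2π) = 1.778e+05 Hz.

(a) f₀ = 7584 Hz  (b) Q = 0.04265  (c) BW = 1.778e+05 Hz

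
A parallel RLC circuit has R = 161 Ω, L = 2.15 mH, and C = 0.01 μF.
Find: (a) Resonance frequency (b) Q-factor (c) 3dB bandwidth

Step 1 — Resonance: ω₀ = 1/√(LC) = 1/√(0.00215·1e-08) = 2.157e+05 rad/s.
Step 2 — f₀ = ω₀/(2π) = 3.432e+04 Hz.
Step 3 — Parallel Q: Q = R/(ω₀L) = 161/(2.157e+05·0.00215) = 0.3472.
Step 4 — Bandwidth: Δω = ω₀/Q = 6.211e+05 rad/s; BW = Δω/(2π) = 9.885e+04 Hz.

(a) f₀ = 3.432e+04 Hz  (b) Q = 0.3472  (c) BW = 9.885e+04 Hz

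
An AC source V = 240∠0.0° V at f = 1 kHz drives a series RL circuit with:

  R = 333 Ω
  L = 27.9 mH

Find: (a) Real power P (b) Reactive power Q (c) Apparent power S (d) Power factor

Step 1 — Angular frequency: ω = 2π·f = 2π·1000 = 6283 rad/s.
Step 2 — Component impedances:
  R: Z = R = 333 Ω
  L: Z = jωL = j·6283·0.0279 = 0 + j175.3 Ω
Step 3 — Series combination: Z_total = R + L = 333 + j175.3 Ω = 376.3∠27.8° Ω.
Step 4 — Source phasor: V = 240∠0.0° V = 240 V.
Step 5 — Current: I = V / Z = 0.5643 - j0.2971 A = 0.6377∠-27.8° A.
Step 6 — Complex power: S = V·I* = 135.4 + j71.3 VA.
Step 7 — Real power: P = Re(S) = 135.4 W.
Step 8 — Reactive power: Q = Im(S) = 71.3 VAR.
Step 9 — Apparent power: |S| = 153.1 VA.
Step 10 — Power factor: PF = P/|S| = 0.8849 (lagging).

(a) P = 135.4 W  (b) Q = 71.3 VAR  (c) S = 153.1 VA  (d) PF = 0.8849 (lagging)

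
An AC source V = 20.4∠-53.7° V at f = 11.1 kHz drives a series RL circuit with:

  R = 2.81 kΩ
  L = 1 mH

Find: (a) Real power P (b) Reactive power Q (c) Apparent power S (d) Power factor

Step 1 — Angular frequency: ω = 2π·f = 2π·1.11e+04 = 6.974e+04 rad/s.
Step 2 — Component impedances:
  R: Z = R = 2810 Ω
  L: Z = jωL = j·6.974e+04·0.001 = 0 + j69.74 Ω
Step 3 — Series combination: Z_total = R + L = 2810 + j69.74 Ω = 2811∠1.4° Ω.
Step 4 — Source phasor: V = 20.4∠-53.7° V = 12.08 - j16.44 V.
Step 5 — Current: I = V / Z = 0.00415 - j0.005954 A = 0.007258∠-55.1° A.
Step 6 — Complex power: S = V·I* = 0.148 + j0.003674 VA.
Step 7 — Real power: P = Re(S) = 0.148 W.
Step 8 — Reactive power: Q = Im(S) = 0.003674 VAR.
Step 9 — Apparent power: |S| = 0.1481 VA.
Step 10 — Power factor: PF = P/|S| = 0.9997 (lagging).

(a) P = 0.148 W  (b) Q = 0.003674 VAR  (c) S = 0.1481 VA  (d) PF = 0.9997 (lagging)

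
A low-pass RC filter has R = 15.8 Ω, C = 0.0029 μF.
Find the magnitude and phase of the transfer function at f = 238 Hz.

Step 1 — Angular frequency: ω = 2π·238 = 1495 rad/s.
Step 2 — Transfer function: H(jω) = 1/(1 + jωRC).
Step 3 — Denominator: 1 + jωRC = 1 + j·1495·15.8·2.9e-09 = 1 + j6.852e-05.
Step 4 — H = 1 - j6.852e-05.
Step 5 — Magnitude: |H| = 1 (-0.0 dB); phase: φ = -0.0°.

|H| = 1 (-0.0 dB), φ = -0.0°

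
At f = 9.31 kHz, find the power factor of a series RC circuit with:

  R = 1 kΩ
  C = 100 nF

Step 1 — Angular frequency: ω = 2π·f = 2π·9310 = 5.85e+04 rad/s.
Step 2 — Component impedances:
  R: Z = R = 1000 Ω
  C: Z = 1/(jωC) = -j/(ω·C) = 0 - j171 Ω
Step 3 — Series combination: Z_total = R + C = 1000 - j171 Ω = 1015∠-9.7° Ω.
Step 4 — Power factor: PF = cos(φ) = Re(Z)/|Z| = 1000/1014.5 = 0.9857.
Step 5 — Type: Im(Z) = -171 ⇒ leading (phase φ = -9.7°).

PF = 0.9857 (leading, φ = -9.7°)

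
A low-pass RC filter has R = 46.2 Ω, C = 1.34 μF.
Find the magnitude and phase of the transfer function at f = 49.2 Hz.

Step 1 — Angular frequency: ω = 2π·49.2 = 309.1 rad/s.
Step 2 — Transfer function: H(jω) = 1/(1 + jωRC).
Step 3 — Denominator: 1 + jωRC = 1 + j·309.1·46.2·1.34e-06 = 1 + j0.01914.
Step 4 — H = 0.9996 - j0.01913.
Step 5 — Magnitude: |H| = 0.9998 (-0.0 dB); phase: φ = -1.1°.

|H| = 0.9998 (-0.0 dB), φ = -1.1°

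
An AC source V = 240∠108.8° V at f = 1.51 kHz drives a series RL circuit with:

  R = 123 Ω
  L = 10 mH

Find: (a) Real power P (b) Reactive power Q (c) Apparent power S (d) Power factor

Step 1 — Angular frequency: ω = 2π·f = 2π·1510 = 9488 rad/s.
Step 2 — Component impedances:
  R: Z = R = 123 Ω
  L: Z = jωL = j·9488·0.01 = 0 + j94.88 Ω
Step 3 — Series combination: Z_total = R + L = 123 + j94.88 Ω = 155.3∠37.6° Ω.
Step 4 — Source phasor: V = 240∠108.8° V = -77.34 + j227.2 V.
Step 5 — Current: I = V / Z = 0.499 + j1.462 A = 1.545∠71.2° A.
Step 6 — Complex power: S = V·I* = 293.6 + j226.5 VA.
Step 7 — Real power: P = Re(S) = 293.6 W.
Step 8 — Reactive power: Q = Im(S) = 226.5 VAR.
Step 9 — Apparent power: |S| = 370.8 VA.
Step 10 — Power factor: PF = P/|S| = 0.7918 (lagging).

(a) P = 293.6 W  (b) Q = 226.5 VAR  (c) S = 370.8 VA  (d) PF = 0.7918 (lagging)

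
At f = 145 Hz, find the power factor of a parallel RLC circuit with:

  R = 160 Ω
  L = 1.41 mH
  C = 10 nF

Step 1 — Angular frequency: ω = 2π·f = 2π·145 = 911.1 rad/s.
Step 2 — Component impedances:
  R: Z = R = 160 Ω
  L: Z = jωL = j·911.1·0.00141 = 0 + j1.285 Ω
  C: Z = 1/(jωC) = -j/(ω·C) = 0 - j1.098e+05 Ω
Step 3 — Parallel combination: 1/Z_total = 1/R + 1/L + 1/C; Z_total = 0.01031 + j1.285 Ω = 1.285∠89.5° Ω.
Step 4 — Power factor: PF = cos(φ) = Re(Z)/|Z| = 0.0103133/1.28457 = 0.008029.
Step 5 — Type: Im(Z) = 1.285 ⇒ lagging (phase φ = 89.5°).

PF = 0.008029 (lagging, φ = 89.5°)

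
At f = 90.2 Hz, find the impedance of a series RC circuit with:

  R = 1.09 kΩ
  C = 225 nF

Step 1 — Angular frequency: ω = 2π·f = 2π·90.2 = 566.7 rad/s.
Step 2 — Component impedances:
  R: Z = R = 1090 Ω
  C: Z = 1/(jωC) = -j/(ω·C) = 0 - j7842 Ω
Step 3 — Series combination: Z_total = R + C = 1090 - j7842 Ω = 7917∠-82.1° Ω.

Z = 1090 - j7842 Ω = 7917∠-82.1° Ω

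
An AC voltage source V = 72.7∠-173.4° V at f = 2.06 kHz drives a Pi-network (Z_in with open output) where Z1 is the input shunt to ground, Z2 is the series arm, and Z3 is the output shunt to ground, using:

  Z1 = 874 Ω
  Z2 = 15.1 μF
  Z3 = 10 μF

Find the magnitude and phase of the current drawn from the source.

Step 1 — Angular frequency: ω = 2π·f = 2π·2060 = 1.294e+04 rad/s.
Step 2 — Component impedances:
  Z1: Z = R = 874 Ω
  Z2: Z = 1/(jωC) = -j/(ω·C) = 0 - j5.117 Ω
  Z3: Z = 1/(jωC) = -j/(ω·C) = 0 - j7.726 Ω
Step 3 — With open output, the series arm Z2 and the output shunt Z3 appear in series to ground: Z2 + Z3 = 0 - j12.84 Ω.
Step 4 — Parallel with input shunt Z1: Z_in = Z1 || (Z2 + Z3) = 0.1887 - j12.84 Ω = 12.84∠-89.2° Ω.
Step 5 — Source phasor: V = 72.7∠-173.4° V = -72.22 - j8.356 V.
Step 6 — Ohm's law: I = V / Z_total = (-72.22 - j8.356) / (0.1887 - j12.84) = 0.568 - j5.633 A.
Step 7 — Convert to polar: |I| = 5.662 A, ∠I = -84.2°.

I = 5.662∠-84.2° A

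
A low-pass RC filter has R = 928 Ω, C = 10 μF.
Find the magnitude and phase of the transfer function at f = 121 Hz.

Step 1 — Angular frequency: ω = 2π·121 = 760.3 rad/s.
Step 2 — Transfer function: H(jω) = 1/(1 + jωRC).
Step 3 — Denominator: 1 + jωRC = 1 + j·760.3·928·1e-05 = 1 + j7.055.
Step 4 — H = 0.01969 - j0.1389.
Step 5 — Magnitude: |H| = 0.1403 (-17.1 dB); phase: φ = -81.9°.

|H| = 0.1403 (-17.1 dB), φ = -81.9°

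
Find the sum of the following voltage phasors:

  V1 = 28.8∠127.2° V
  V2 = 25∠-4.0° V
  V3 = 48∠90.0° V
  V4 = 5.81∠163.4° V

Step 1 — Convert each phasor to rectangular form:
  V1 = 28.8·(cos(127.2°) + j·sin(127.2°)) = -17.41 + j22.94 V
  V2 = 25·(cos(-4.0°) + j·sin(-4.0°)) = 24.94 - j1.744 V
  V3 = 48·(cos(90.0°) + j·sin(90.0°)) = 0 + j48 V
  V4 = 5.81·(cos(163.4°) + j·sin(163.4°)) = -5.568 + j1.66 V
Step 2 — Sum components: V_total = 1.959 + j70.86 V.
Step 3 — Convert to polar: |V_total| = 70.88 V, ∠V_total = 88.4°.

V_total = 70.88∠88.4° V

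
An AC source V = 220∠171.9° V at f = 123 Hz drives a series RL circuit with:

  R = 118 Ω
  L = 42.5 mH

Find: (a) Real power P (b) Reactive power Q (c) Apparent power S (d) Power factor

Step 1 — Angular frequency: ω = 2π·f = 2π·123 = 772.8 rad/s.
Step 2 — Component impedances:
  R: Z = R = 118 Ω
  L: Z = jωL = j·772.8·0.0425 = 0 + j32.85 Ω
Step 3 — Series combination: Z_total = R + L = 118 + j32.85 Ω = 122.5∠15.6° Ω.
Step 4 — Source phasor: V = 220∠171.9° V = -217.8 + j31 V.
Step 5 — Current: I = V / Z = -1.645 + j0.7206 A = 1.796∠156.3° A.
Step 6 — Complex power: S = V·I* = 380.7 + j106 VA.
Step 7 — Real power: P = Re(S) = 380.7 W.
Step 8 — Reactive power: Q = Im(S) = 106 VAR.
Step 9 — Apparent power: |S| = 395.1 VA.
Step 10 — Power factor: PF = P/|S| = 0.9634 (lagging).

(a) P = 380.7 W  (b) Q = 106 VAR  (c) S = 395.1 VA  (d) PF = 0.9634 (lagging)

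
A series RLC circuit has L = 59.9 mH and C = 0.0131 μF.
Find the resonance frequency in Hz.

Step 1 — Resonance condition Im(Z)=0 gives ω₀ = 1/√(LC).
Step 2 — ω₀ = 1/√(0.0599·1.31e-08) = 3.57e+04 rad/s.
Step 3 — f₀ = ω₀/(2π) = 5682 Hz.

f₀ = 5682 Hz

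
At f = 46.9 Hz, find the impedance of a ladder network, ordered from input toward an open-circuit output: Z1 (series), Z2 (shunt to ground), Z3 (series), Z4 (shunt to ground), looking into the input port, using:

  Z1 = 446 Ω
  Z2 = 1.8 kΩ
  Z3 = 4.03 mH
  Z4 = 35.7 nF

Step 1 — Angular frequency: ω = 2π·f = 2π·46.9 = 294.7 rad/s.
Step 2 — Component impedances:
  Z1: Z = R = 446 Ω
  Z2: Z = R = 1800 Ω
  Z3: Z = jωL = j·294.7·0.00403 = 0 + j1.188 Ω
  Z4: Z = 1/(jωC) = -j/(ω·C) = 0 - j9.506e+04 Ω
Step 3 — Ladder network (open output): work backward from the far end, alternating series and parallel combinations. Z_in = 2245 - j34.07 Ω = 2246∠-0.9° Ω.

Z = 2245 - j34.07 Ω = 2246∠-0.9° Ω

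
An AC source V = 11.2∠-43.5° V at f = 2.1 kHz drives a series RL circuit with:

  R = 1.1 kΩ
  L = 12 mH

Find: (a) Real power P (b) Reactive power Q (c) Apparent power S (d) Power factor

Step 1 — Angular frequency: ω = 2π·f = 2π·2100 = 1.319e+04 rad/s.
Step 2 — Component impedances:
  R: Z = R = 1100 Ω
  L: Z = jωL = j·1.319e+04·0.012 = 0 + j158.3 Ω
Step 3 — Series combination: Z_total = R + L = 1100 + j158.3 Ω = 1111∠8.2° Ω.
Step 4 — Source phasor: V = 11.2∠-43.5° V = 8.124 - j7.71 V.
Step 5 — Current: I = V / Z = 0.006247 - j0.007908 A = 0.01008∠-51.7° A.
Step 6 — Complex power: S = V·I* = 0.1117 + j0.01608 VA.
Step 7 — Real power: P = Re(S) = 0.1117 W.
Step 8 — Reactive power: Q = Im(S) = 0.01608 VAR.
Step 9 — Apparent power: |S| = 0.1129 VA.
Step 10 — Power factor: PF = P/|S| = 0.9898 (lagging).

(a) P = 0.1117 W  (b) Q = 0.01608 VAR  (c) S = 0.1129 VA  (d) PF = 0.9898 (lagging)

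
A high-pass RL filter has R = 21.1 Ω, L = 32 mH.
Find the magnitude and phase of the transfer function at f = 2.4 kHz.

Step 1 — Angular frequency: ω = 2π·2400 = 1.508e+04 rad/s.
Step 2 — Transfer function: H(jω) = jωL/(R + jωL).
Step 3 — Numerator jωL = j·482.5; denominator R + jωL = 21.1 + j482.5.
Step 4 — H = 0.9981 + j0.04364.
Step 5 — Magnitude: |H| = 0.999 (-0.0 dB); phase: φ = 2.5°.

|H| = 0.999 (-0.0 dB), φ = 2.5°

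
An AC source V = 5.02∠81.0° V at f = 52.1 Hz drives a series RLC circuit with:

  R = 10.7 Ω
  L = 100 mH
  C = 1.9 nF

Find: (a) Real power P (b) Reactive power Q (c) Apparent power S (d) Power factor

Step 1 — Angular frequency: ω = 2π·f = 2π·52.1 = 327.4 rad/s.
Step 2 — Component impedances:
  R: Z = R = 10.7 Ω
  L: Z = jωL = j·327.4·0.1 = 0 + j32.74 Ω
  C: Z = 1/(jωC) = -j/(ω·C) = 0 - j1.608e+06 Ω
Step 3 — Series combination: Z_total = R + L + C = 10.7 - j1.608e+06 Ω = 1.608e+06∠-90.0° Ω.
Step 4 — Source phasor: V = 5.02∠81.0° V = 0.7853 + j4.958 V.
Step 5 — Current: I = V / Z = -3.084e-06 + j4.885e-07 A = 3.122e-06∠171.0° A.
Step 6 — Complex power: S = V·I* = 1.043e-10 - j1.567e-05 VA.
Step 7 — Real power: P = Re(S) = 1.043e-10 W.
Step 8 — Reactive power: Q = Im(S) = -1.567e-05 VAR.
Step 9 — Apparent power: |S| = 1.567e-05 VA.
Step 10 — Power factor: PF = P/|S| = 6.655e-06 (leading).

(a) P = 1.043e-10 W  (b) Q = -1.567e-05 VAR  (c) S = 1.567e-05 VA  (d) PF = 6.655e-06 (leading)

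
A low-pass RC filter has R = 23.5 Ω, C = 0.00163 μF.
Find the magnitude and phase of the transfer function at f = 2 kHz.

Step 1 — Angular frequency: ω = 2π·2000 = 1.257e+04 rad/s.
Step 2 — Transfer function: H(jω) = 1/(1 + jωRC).
Step 3 — Denominator: 1 + jωRC = 1 + j·1.257e+04·23.5·1.63e-09 = 1 + j0.0004814.
Step 4 — H = 1 - j0.0004814.
Step 5 — Magnitude: |H| = 1 (-0.0 dB); phase: φ = -0.0°.

|H| = 1 (-0.0 dB), φ = -0.0°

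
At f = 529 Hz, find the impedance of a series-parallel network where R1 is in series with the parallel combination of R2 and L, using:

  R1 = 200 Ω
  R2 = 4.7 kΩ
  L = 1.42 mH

Step 1 — Angular frequency: ω = 2π·f = 2π·529 = 3324 rad/s.
Step 2 — Component impedances:
  R1: Z = R = 200 Ω
  R2: Z = R = 4700 Ω
  L: Z = jωL = j·3324·0.00142 = 0 + j4.72 Ω
Step 3 — Parallel branch: R2 || L = 1/(1/R2 + 1/L) = 0.00474 + j4.72 Ω.
Step 4 — Series with R1: Z_total = R1 + (R2 || L) = 200 + j4.72 Ω = 200.1∠1.4° Ω.

Z = 200 + j4.72 Ω = 200.1∠1.4° Ω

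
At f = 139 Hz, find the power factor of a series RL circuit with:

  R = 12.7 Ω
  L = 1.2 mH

Step 1 — Angular frequency: ω = 2π·f = 2π·139 = 873.4 rad/s.
Step 2 — Component impedances:
  R: Z = R = 12.7 Ω
  L: Z = jωL = j·873.4·0.0012 = 0 + j1.048 Ω
Step 3 — Series combination: Z_total = R + L = 12.7 + j1.048 Ω = 12.74∠4.7° Ω.
Step 4 — Power factor: PF = cos(φ) = Re(Z)/|Z| = 12.7/12.743 = 0.9966.
Step 5 — Type: Im(Z) = 1.048 ⇒ lagging (phase φ = 4.7°).

PF = 0.9966 (lagging, φ = 4.7°)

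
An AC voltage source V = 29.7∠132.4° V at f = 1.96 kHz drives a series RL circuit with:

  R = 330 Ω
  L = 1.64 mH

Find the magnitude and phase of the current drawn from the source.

Step 1 — Angular frequency: ω = 2π·f = 2π·1960 = 1.232e+04 rad/s.
Step 2 — Component impedances:
  R: Z = R = 330 Ω
  L: Z = jωL = j·1.232e+04·0.00164 = 0 + j20.2 Ω
Step 3 — Series combination: Z_total = R + L = 330 + j20.2 Ω = 330.6∠3.5° Ω.
Step 4 — Source phasor: V = 29.7∠132.4° V = -20.03 + j21.93 V.
Step 5 — Ohm's law: I = V / Z_total = (-20.03 + j21.93) / (330 + j20.2) = -0.05641 + j0.06991 A.
Step 6 — Convert to polar: |I| = 0.08983 A, ∠I = 128.9°.

I = 0.08983∠128.9° A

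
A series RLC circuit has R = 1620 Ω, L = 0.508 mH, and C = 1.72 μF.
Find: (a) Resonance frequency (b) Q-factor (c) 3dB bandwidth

Step 1 — Resonance: ω₀ = 1/√(LC) = 1/√(0.000508·1.72e-06) = 3.383e+04 rad/s.
Step 2 — f₀ = ω₀/(2π) = 5384 Hz.
Step 3 — Series Q: Q = ω₀L/R = 3.383e+04·0.000508/1620 = 0.01061.
Step 4 — Bandwidth: Δω = ω₀/Q = 3.189e+06 rad/s; BW = Δω/(2π) = 5.075e+05 Hz.

(a) f₀ = 5384 Hz  (b) Q = 0.01061  (c) BW = 5.075e+05 Hz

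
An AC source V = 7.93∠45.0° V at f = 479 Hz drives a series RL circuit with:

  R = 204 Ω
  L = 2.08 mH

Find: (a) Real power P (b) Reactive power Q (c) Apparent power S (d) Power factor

Step 1 — Angular frequency: ω = 2π·f = 2π·479 = 3010 rad/s.
Step 2 — Component impedances:
  R: Z = R = 204 Ω
  L: Z = jωL = j·3010·0.00208 = 0 + j6.26 Ω
Step 3 — Series combination: Z_total = R + L = 204 + j6.26 Ω = 204.1∠1.8° Ω.
Step 4 — Source phasor: V = 7.93∠45.0° V = 5.607 + j5.607 V.
Step 5 — Current: I = V / Z = 0.0283 + j0.02662 A = 0.03885∠43.2° A.
Step 6 — Complex power: S = V·I* = 0.308 + j0.009451 VA.
Step 7 — Real power: P = Re(S) = 0.308 W.
Step 8 — Reactive power: Q = Im(S) = 0.009451 VAR.
Step 9 — Apparent power: |S| = 0.3081 VA.
Step 10 — Power factor: PF = P/|S| = 0.9995 (lagging).

(a) P = 0.308 W  (b) Q = 0.009451 VAR  (c) S = 0.3081 VA  (d) PF = 0.9995 (lagging)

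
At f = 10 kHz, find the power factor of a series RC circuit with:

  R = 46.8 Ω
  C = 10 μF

Step 1 — Angular frequency: ω = 2π·f = 2π·1e+04 = 6.283e+04 rad/s.
Step 2 — Component impedances:
  R: Z = R = 46.8 Ω
  C: Z = 1/(jωC) = -j/(ω·C) = 0 - j1.592 Ω
Step 3 — Series combination: Z_total = R + C = 46.8 - j1.592 Ω = 46.83∠-1.9° Ω.
Step 4 — Power factor: PF = cos(φ) = Re(Z)/|Z| = 46.8/46.83 = 0.9994.
Step 5 — Type: Im(Z) = -1.592 ⇒ leading (phase φ = -1.9°).

PF = 0.9994 (leading, φ = -1.9°)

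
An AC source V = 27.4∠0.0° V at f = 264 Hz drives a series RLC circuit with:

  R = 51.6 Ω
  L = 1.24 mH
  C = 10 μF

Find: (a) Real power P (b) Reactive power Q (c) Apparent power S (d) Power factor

Step 1 — Angular frequency: ω = 2π·f = 2π·264 = 1659 rad/s.
Step 2 — Component impedances:
  R: Z = R = 51.6 Ω
  L: Z = jωL = j·1659·0.00124 = 0 + j2.057 Ω
  C: Z = 1/(jωC) = -j/(ω·C) = 0 - j60.29 Ω
Step 3 — Series combination: Z_total = R + L + C = 51.6 - j58.23 Ω = 77.8∠-48.5° Ω.
Step 4 — Source phasor: V = 27.4∠0.0° V = 27.4 V.
Step 5 — Current: I = V / Z = 0.2336 + j0.2636 A = 0.3522∠48.5° A.
Step 6 — Complex power: S = V·I* = 6.4 - j7.222 VA.
Step 7 — Real power: P = Re(S) = 6.4 W.
Step 8 — Reactive power: Q = Im(S) = -7.222 VAR.
Step 9 — Apparent power: |S| = 9.65 VA.
Step 10 — Power factor: PF = P/|S| = 0.6632 (leading).

(a) P = 6.4 W  (b) Q = -7.222 VAR  (c) S = 9.65 VA  (d) PF = 0.6632 (leading)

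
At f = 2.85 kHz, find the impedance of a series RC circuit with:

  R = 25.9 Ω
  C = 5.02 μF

Step 1 — Angular frequency: ω = 2π·f = 2π·2850 = 1.791e+04 rad/s.
Step 2 — Component impedances:
  R: Z = R = 25.9 Ω
  C: Z = 1/(jωC) = -j/(ω·C) = 0 - j11.12 Ω
Step 3 — Series combination: Z_total = R + C = 25.9 - j11.12 Ω = 28.19∠-23.2° Ω.

Z = 25.9 - j11.12 Ω = 28.19∠-23.2° Ω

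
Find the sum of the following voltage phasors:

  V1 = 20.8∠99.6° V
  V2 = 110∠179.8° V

Step 1 — Convert each phasor to rectangular form:
  V1 = 20.8·(cos(99.6°) + j·sin(99.6°)) = -3.469 + j20.51 V
  V2 = 110·(cos(179.8°) + j·sin(179.8°)) = -110 + j0.384 V
Step 2 — Sum components: V_total = -113.5 + j20.89 V.
Step 3 — Convert to polar: |V_total| = 115.4 V, ∠V_total = 169.6°.

V_total = 115.4∠169.6° V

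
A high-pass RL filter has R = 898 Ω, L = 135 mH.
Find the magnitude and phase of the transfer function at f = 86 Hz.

Step 1 — Angular frequency: ω = 2π·86 = 540.4 rad/s.
Step 2 — Transfer function: H(jω) = jωL/(R + jωL).
Step 3 — Numerator jωL = j·72.95; denominator R + jωL = 898 + j72.95.
Step 4 — H = 0.006556 + j0.0807.
Step 5 — Magnitude: |H| = 0.08097 (-21.8 dB); phase: φ = 85.4°.

|H| = 0.08097 (-21.8 dB), φ = 85.4°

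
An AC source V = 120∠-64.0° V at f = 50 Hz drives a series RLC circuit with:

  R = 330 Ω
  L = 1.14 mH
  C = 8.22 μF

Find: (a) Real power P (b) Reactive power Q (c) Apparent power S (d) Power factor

Step 1 — Angular frequency: ω = 2π·f = 2π·50 = 314.2 rad/s.
Step 2 — Component impedances:
  R: Z = R = 330 Ω
  L: Z = jωL = j·314.2·0.00114 = 0 + j0.3581 Ω
  C: Z = 1/(jωC) = -j/(ω·C) = 0 - j387.2 Ω
Step 3 — Series combination: Z_total = R + L + C = 330 - j386.9 Ω = 508.5∠-49.5° Ω.
Step 4 — Source phasor: V = 120∠-64.0° V = 52.6 - j107.9 V.
Step 5 — Current: I = V / Z = 0.2285 - j0.05894 A = 0.236∠-14.5° A.
Step 6 — Complex power: S = V·I* = 18.38 - j21.55 VA.
Step 7 — Real power: P = Re(S) = 18.38 W.
Step 8 — Reactive power: Q = Im(S) = -21.55 VAR.
Step 9 — Apparent power: |S| = 28.32 VA.
Step 10 — Power factor: PF = P/|S| = 0.649 (leading).

(a) P = 18.38 W  (b) Q = -21.55 VAR  (c) S = 28.32 VA  (d) PF = 0.649 (leading)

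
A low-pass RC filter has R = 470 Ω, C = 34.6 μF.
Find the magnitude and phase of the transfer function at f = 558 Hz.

Step 1 — Angular frequency: ω = 2π·558 = 3506 rad/s.
Step 2 — Transfer function: H(jω) = 1/(1 + jωRC).
Step 3 — Denominator: 1 + jωRC = 1 + j·3506·470·3.46e-05 = 1 + j57.01.
Step 4 — H = 0.0003075 - j0.01753.
Step 5 — Magnitude: |H| = 0.01754 (-35.1 dB); phase: φ = -89.0°.

|H| = 0.01754 (-35.1 dB), φ = -89.0°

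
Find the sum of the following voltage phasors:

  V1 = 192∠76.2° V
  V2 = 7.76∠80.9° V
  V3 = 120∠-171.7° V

Step 1 — Convert each phasor to rectangular form:
  V1 = 192·(cos(76.2°) + j·sin(76.2°)) = 45.8 + j186.5 V
  V2 = 7.76·(cos(80.9°) + j·sin(80.9°)) = 1.227 + j7.662 V
  V3 = 120·(cos(-171.7°) + j·sin(-171.7°)) = -118.7 - j17.32 V
Step 2 — Sum components: V_total = -71.72 + j176.8 V.
Step 3 — Convert to polar: |V_total| = 190.8 V, ∠V_total = 112.1°.

V_total = 190.8∠112.1° V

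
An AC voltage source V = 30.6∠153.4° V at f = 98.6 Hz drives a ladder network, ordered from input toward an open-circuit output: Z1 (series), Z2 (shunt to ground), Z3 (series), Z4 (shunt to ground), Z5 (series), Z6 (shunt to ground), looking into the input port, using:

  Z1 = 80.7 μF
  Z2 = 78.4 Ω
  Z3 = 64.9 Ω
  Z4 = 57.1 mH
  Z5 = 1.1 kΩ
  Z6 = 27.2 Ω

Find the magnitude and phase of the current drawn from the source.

Step 1 — Angular frequency: ω = 2π·f = 2π·98.6 = 619.5 rad/s.
Step 2 — Component impedances:
  Z1: Z = 1/(jωC) = -j/(ω·C) = 0 - j20 Ω
  Z2: Z = R = 78.4 Ω
  Z3: Z = R = 64.9 Ω
  Z4: Z = jωL = j·619.5·0.0571 = 0 + j35.37 Ω
  Z5: Z = R = 1100 Ω
  Z6: Z = R = 27.2 Ω
Step 3 — Ladder network (open output): work backward from the far end, alternating series and parallel combinations. Z_in = 38.24 - j10.17 Ω = 39.57∠-14.9° Ω.
Step 4 — Source phasor: V = 30.6∠153.4° V = -27.36 + j13.7 V.
Step 5 — Ohm's law: I = V / Z_total = (-27.36 + j13.7) / (38.24 - j10.17) = -0.7572 + j0.1568 A.
Step 6 — Convert to polar: |I| = 0.7733 A, ∠I = 168.3°.

I = 0.7733∠168.3° A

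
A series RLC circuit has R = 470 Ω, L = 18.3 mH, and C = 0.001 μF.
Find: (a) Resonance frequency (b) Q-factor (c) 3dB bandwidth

Step 1 — Resonance: ω₀ = 1/√(LC) = 1/√(0.0183·1e-09) = 2.338e+05 rad/s.
Step 2 — f₀ = ω₀/(2π) = 3.72e+04 Hz.
Step 3 — Series Q: Q = ω₀L/R = 2.338e+05·0.0183/470 = 9.102.
Step 4 — Bandwidth: Δω = ω₀/Q = 2.568e+04 rad/s; BW = Δω/(2π) = 4088 Hz.

(a) f₀ = 3.72e+04 Hz  (b) Q = 9.102  (c) BW = 4088 Hz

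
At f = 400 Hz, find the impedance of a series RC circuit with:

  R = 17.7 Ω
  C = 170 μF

Step 1 — Angular frequency: ω = 2π·f = 2π·400 = 2513 rad/s.
Step 2 — Component impedances:
  R: Z = R = 17.7 Ω
  C: Z = 1/(jωC) = -j/(ω·C) = 0 - j2.341 Ω
Step 3 — Series combination: Z_total = R + C = 17.7 - j2.341 Ω = 17.85∠-7.5° Ω.

Z = 17.7 - j2.341 Ω = 17.85∠-7.5° Ω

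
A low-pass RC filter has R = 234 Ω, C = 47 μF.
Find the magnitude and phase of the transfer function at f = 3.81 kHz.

Step 1 — Angular frequency: ω = 2π·3810 = 2.394e+04 rad/s.
Step 2 — Transfer function: H(jω) = 1/(1 + jωRC).
Step 3 — Denominator: 1 + jωRC = 1 + j·2.394e+04·234·4.7e-05 = 1 + j263.3.
Step 4 — H = 1.443e-05 - j0.003798.
Step 5 — Magnitude: |H| = 0.003798 (-48.4 dB); phase: φ = -89.8°.

|H| = 0.003798 (-48.4 dB), φ = -89.8°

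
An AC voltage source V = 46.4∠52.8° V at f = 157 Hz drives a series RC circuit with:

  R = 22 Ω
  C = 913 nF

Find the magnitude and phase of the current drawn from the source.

Step 1 — Angular frequency: ω = 2π·f = 2π·157 = 986.5 rad/s.
Step 2 — Component impedances:
  R: Z = R = 22 Ω
  C: Z = 1/(jωC) = -j/(ω·C) = 0 - j1110 Ω
Step 3 — Series combination: Z_total = R + C = 22 - j1110 Ω = 1111∠-88.9° Ω.
Step 4 — Source phasor: V = 46.4∠52.8° V = 28.05 + j36.96 V.
Step 5 — Ohm's law: I = V / Z_total = (28.05 + j36.96) / (22 - j1110) = -0.03277 + j0.02592 A.
Step 6 — Convert to polar: |I| = 0.04178 A, ∠I = 141.7°.

I = 0.04178∠141.7° A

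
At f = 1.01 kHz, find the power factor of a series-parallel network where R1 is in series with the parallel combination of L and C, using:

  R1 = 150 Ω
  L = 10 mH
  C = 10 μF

Step 1 — Angular frequency: ω = 2π·f = 2π·1010 = 6346 rad/s.
Step 2 — Component impedances:
  R1: Z = R = 150 Ω
  L: Z = jωL = j·6346·0.01 = 0 + j63.46 Ω
  C: Z = 1/(jωC) = -j/(ω·C) = 0 - j15.76 Ω
Step 3 — Parallel branch: L || C = 1/(1/L + 1/C) = 0 - j20.96 Ω.
Step 4 — Series with R1: Z_total = R1 + (L || C) = 150 - j20.96 Ω = 151.5∠-8.0° Ω.
Step 5 — Power factor: PF = cos(φ) = Re(Z)/|Z| = 150/151.46 = 0.9904.
Step 6 — Type: Im(Z) = -20.96 ⇒ leading (phase φ = -8.0°).

PF = 0.9904 (leading, φ = -8.0°)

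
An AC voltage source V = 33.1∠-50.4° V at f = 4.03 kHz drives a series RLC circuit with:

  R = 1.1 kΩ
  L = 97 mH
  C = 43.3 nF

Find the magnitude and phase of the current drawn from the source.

Step 1 — Angular frequency: ω = 2π·f = 2π·4030 = 2.532e+04 rad/s.
Step 2 — Component impedances:
  R: Z = R = 1100 Ω
  L: Z = jωL = j·2.532e+04·0.097 = 0 + j2456 Ω
  C: Z = 1/(jωC) = -j/(ω·C) = 0 - j912.1 Ω
Step 3 — Series combination: Z_total = R + L + C = 1100 + j1544 Ω = 1896∠54.5° Ω.
Step 4 — Source phasor: V = 33.1∠-50.4° V = 21.1 - j25.5 V.
Step 5 — Ohm's law: I = V / Z_total = (21.1 - j25.5) / (1100 + j1544) = -0.004499 - j0.01687 A.
Step 6 — Convert to polar: |I| = 0.01746 A, ∠I = -104.9°.

I = 0.01746∠-104.9° A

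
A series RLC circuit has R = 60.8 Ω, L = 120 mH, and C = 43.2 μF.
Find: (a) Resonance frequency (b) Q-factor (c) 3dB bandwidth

Step 1 — Resonance condition Im(Z)=0 gives ω₀ = 1/√(LC).
Step 2 — ω₀ = 1/√(0.12·4.32e-05) = 439.2 rad/s.
Step 3 — f₀ = ω₀/(2π) = 69.9 Hz.
Step 4 — Series Q: Q = ω₀L/R = 439.2·0.12/60.8 = 0.8669.
Step 5 — 3dB bandwidth: Δω = ω₀/Q = 506.7 rad/s; BW = Δω/(2π) = 80.64 Hz.

(a) f₀ = 69.9 Hz  (b) Q = 0.8669  (c) BW = 80.64 Hz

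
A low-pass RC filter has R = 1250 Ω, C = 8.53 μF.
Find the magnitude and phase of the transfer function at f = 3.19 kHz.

Step 1 — Angular frequency: ω = 2π·3190 = 2.004e+04 rad/s.
Step 2 — Transfer function: H(jω) = 1/(1 + jωRC).
Step 3 — Denominator: 1 + jωRC = 1 + j·2.004e+04·1250·8.53e-06 = 1 + j213.7.
Step 4 — H = 2.189e-05 - j0.004679.
Step 5 — Magnitude: |H| = 0.004679 (-46.6 dB); phase: φ = -89.7°.

|H| = 0.004679 (-46.6 dB), φ = -89.7°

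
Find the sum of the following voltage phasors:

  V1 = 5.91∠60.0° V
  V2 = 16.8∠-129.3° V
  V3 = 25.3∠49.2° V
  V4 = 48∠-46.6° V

Step 1 — Convert each phasor to rectangular form:
  V1 = 5.91·(cos(60.0°) + j·sin(60.0°)) = 2.955 + j5.118 V
  V2 = 16.8·(cos(-129.3°) + j·sin(-129.3°)) = -10.64 - j13 V
  V3 = 25.3·(cos(49.2°) + j·sin(49.2°)) = 16.53 + j19.15 V
  V4 = 48·(cos(-46.6°) + j·sin(-46.6°)) = 32.98 - j34.88 V
Step 2 — Sum components: V_total = 41.83 - j23.61 V.
Step 3 — Convert to polar: |V_total| = 48.03 V, ∠V_total = -29.4°.

V_total = 48.03∠-29.4° V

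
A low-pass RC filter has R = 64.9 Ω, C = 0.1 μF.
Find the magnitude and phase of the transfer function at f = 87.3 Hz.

Step 1 — Angular frequency: ω = 2π·87.3 = 548.5 rad/s.
Step 2 — Transfer function: H(jω) = 1/(1 + jωRC).
Step 3 — Denominator: 1 + jωRC = 1 + j·548.5·64.9·1e-07 = 1 + j0.00356.
Step 4 — H = 1 - j0.00356.
Step 5 — Magnitude: |H| = 1 (-0.0 dB); phase: φ = -0.2°.

|H| = 1 (-0.0 dB), φ = -0.2°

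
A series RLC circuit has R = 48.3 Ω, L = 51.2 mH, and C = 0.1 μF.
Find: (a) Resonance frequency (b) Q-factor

Step 1 — Resonance condition Im(Z)=0 gives ω₀ = 1/√(LC).
Step 2 — ω₀ = 1/√(0.0512·1e-07) = 1.398e+04 rad/s.
Step 3 — f₀ = ω₀/(2π) = 2224 Hz.
Step 4 — Series Q: Q = ω₀L/R = 1.398e+04·0.0512/48.3 = 14.81.

(a) f₀ = 2224 Hz  (b) Q = 14.81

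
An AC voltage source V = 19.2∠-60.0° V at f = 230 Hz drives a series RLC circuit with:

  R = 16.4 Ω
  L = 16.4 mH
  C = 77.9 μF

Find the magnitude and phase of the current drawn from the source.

Step 1 — Angular frequency: ω = 2π·f = 2π·230 = 1445 rad/s.
Step 2 — Component impedances:
  R: Z = R = 16.4 Ω
  L: Z = jωL = j·1445·0.0164 = 0 + j23.7 Ω
  C: Z = 1/(jωC) = -j/(ω·C) = 0 - j8.883 Ω
Step 3 — Series combination: Z_total = R + L + C = 16.4 + j14.82 Ω = 22.1∠42.1° Ω.
Step 4 — Source phasor: V = 19.2∠-60.0° V = 9.6 - j16.63 V.
Step 5 — Ohm's law: I = V / Z_total = (9.6 - j16.63) / (16.4 + j14.82) = -0.1821 - j0.8494 A.
Step 6 — Convert to polar: |I| = 0.8687 A, ∠I = -102.1°.

I = 0.8687∠-102.1° A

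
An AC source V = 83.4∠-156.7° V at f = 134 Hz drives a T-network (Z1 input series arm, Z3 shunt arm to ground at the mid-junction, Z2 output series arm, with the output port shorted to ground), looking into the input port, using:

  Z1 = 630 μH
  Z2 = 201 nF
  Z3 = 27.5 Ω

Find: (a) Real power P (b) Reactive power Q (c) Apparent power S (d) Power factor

Step 1 — Angular frequency: ω = 2π·f = 2π·134 = 841.9 rad/s.
Step 2 — Component impedances:
  Z1: Z = jωL = j·841.9·0.00063 = 0 + j0.5304 Ω
  Z2: Z = 1/(jωC) = -j/(ω·C) = 0 - j5909 Ω
  Z3: Z = R = 27.5 Ω
Step 3 — With the output port shorted to ground, the output series arm Z2 runs from the junction to ground; the shunt arm Z3 also runs from the junction to ground. They appear in parallel: Z3 || Z2 = 27.5 - j0.128 Ω.
Step 4 — Series with input arm Z1: Z_in = Z1 + (Z3 || Z2) = 27.5 + j0.4024 Ω = 27.5∠0.8° Ω.
Step 5 — Source phasor: V = 83.4∠-156.7° V = -76.6 - j32.99 V.
Step 6 — Current: I = V / Z = -2.802 - j1.159 A = 3.032∠-157.5° A.
Step 7 — Complex power: S = V·I* = 252.9 + j3.701 VA.
Step 8 — Real power: P = Re(S) = 252.9 W.
Step 9 — Reactive power: Q = Im(S) = 3.701 VAR.
Step 10 — Apparent power: |S| = 252.9 VA.
Step 11 — Power factor: PF = P/|S| = 0.9999 (lagging).

(a) P = 252.9 W  (b) Q = 3.701 VAR  (c) S = 252.9 VA  (d) PF = 0.9999 (lagging)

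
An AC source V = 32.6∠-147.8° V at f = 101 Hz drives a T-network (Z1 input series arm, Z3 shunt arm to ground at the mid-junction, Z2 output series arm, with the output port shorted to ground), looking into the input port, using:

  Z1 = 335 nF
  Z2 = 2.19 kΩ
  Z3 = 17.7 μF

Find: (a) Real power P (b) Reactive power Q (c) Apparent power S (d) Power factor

Step 1 — Angular frequency: ω = 2π·f = 2π·101 = 634.6 rad/s.
Step 2 — Component impedances:
  Z1: Z = 1/(jωC) = -j/(ω·C) = 0 - j4704 Ω
  Z2: Z = R = 2190 Ω
  Z3: Z = 1/(jωC) = -j/(ω·C) = 0 - j89.03 Ω
Step 3 — With the output port shorted to ground, the output series arm Z2 runs from the junction to ground; the shunt arm Z3 also runs from the junction to ground. They appear in parallel: Z3 || Z2 = 3.613 - j88.88 Ω.
Step 4 — Series with input arm Z1: Z_in = Z1 + (Z3 || Z2) = 3.613 - j4793 Ω = 4793∠-90.0° Ω.
Step 5 — Source phasor: V = 32.6∠-147.8° V = -27.59 - j17.37 V.
Step 6 — Current: I = V / Z = 0.00362 - j0.005759 A = 0.006802∠-57.8° A.
Step 7 — Complex power: S = V·I* = 0.0001672 - j0.2217 VA.
Step 8 — Real power: P = Re(S) = 0.0001672 W.
Step 9 — Reactive power: Q = Im(S) = -0.2217 VAR.
Step 10 — Apparent power: |S| = 0.2217 VA.
Step 11 — Power factor: PF = P/|S| = 0.0007539 (leading).

(a) P = 0.0001672 W  (b) Q = -0.2217 VAR  (c) S = 0.2217 VA  (d) PF = 0.0007539 (leading)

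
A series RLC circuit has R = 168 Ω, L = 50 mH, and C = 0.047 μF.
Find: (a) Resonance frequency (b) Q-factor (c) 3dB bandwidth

Step 1 — Resonance: ω₀ = 1/√(LC) = 1/√(0.05·4.7e-08) = 2.063e+04 rad/s.
Step 2 — f₀ = ω₀/(2π) = 3283 Hz.
Step 3 — Series Q: Q = ω₀L/R = 2.063e+04·0.05/168 = 6.139.
Step 4 — Bandwidth: Δω = ω₀/Q = 3360 rad/s; BW = Δω/(2π) = 534.8 Hz.

(a) f₀ = 3283 Hz  (b) Q = 6.139  (c) BW = 534.8 Hz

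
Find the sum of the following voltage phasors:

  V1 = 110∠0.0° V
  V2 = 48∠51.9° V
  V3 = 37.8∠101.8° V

Step 1 — Convert each phasor to rectangular form:
  V1 = 110·(cos(0.0°) + j·sin(0.0°)) = 110 V
  V2 = 48·(cos(51.9°) + j·sin(51.9°)) = 29.62 + j37.77 V
  V3 = 37.8·(cos(101.8°) + j·sin(101.8°)) = -7.73 + j37 V
Step 2 — Sum components: V_total = 131.9 + j74.77 V.
Step 3 — Convert to polar: |V_total| = 151.6 V, ∠V_total = 29.6°.

V_total = 151.6∠29.6° V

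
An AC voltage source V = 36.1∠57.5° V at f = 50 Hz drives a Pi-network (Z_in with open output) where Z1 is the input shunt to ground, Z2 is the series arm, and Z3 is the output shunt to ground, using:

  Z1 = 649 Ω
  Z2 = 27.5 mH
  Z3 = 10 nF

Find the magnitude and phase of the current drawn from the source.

Step 1 — Angular frequency: ω = 2π·f = 2π·50 = 314.2 rad/s.
Step 2 — Component impedances:
  Z1: Z = R = 649 Ω
  Z2: Z = jωL = j·314.2·0.0275 = 0 + j8.639 Ω
  Z3: Z = 1/(jωC) = -j/(ω·C) = 0 - j3.183e+05 Ω
Step 3 — With open output, the series arm Z2 and the output shunt Z3 appear in series to ground: Z2 + Z3 = 0 - j3.183e+05 Ω.
Step 4 — Parallel with input shunt Z1: Z_in = Z1 || (Z2 + Z3) = 649 - j1.323 Ω = 649∠-0.1° Ω.
Step 5 — Source phasor: V = 36.1∠57.5° V = 19.4 + j30.45 V.
Step 6 — Ohm's law: I = V / Z_total = (19.4 + j30.45) / (649 - j1.323) = 0.02979 + j0.04697 A.
Step 7 — Convert to polar: |I| = 0.05562 A, ∠I = 57.6°.

I = 0.05562∠57.6° A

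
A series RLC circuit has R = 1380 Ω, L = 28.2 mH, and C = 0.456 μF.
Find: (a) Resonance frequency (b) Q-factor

Step 1 — Resonance condition Im(Z)=0 gives ω₀ = 1/√(LC).
Step 2 — ω₀ = 1/√(0.0282·4.56e-07) = 8818 rad/s.
Step 3 — f₀ = ω₀/(2π) = 1404 Hz.
Step 4 — Series Q: Q = ω₀L/R = 8818·0.0282/1380 = 0.1802.

(a) f₀ = 1404 Hz  (b) Q = 0.1802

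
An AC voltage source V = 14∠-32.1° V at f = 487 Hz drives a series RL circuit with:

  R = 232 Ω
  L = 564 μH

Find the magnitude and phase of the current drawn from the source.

Step 1 — Angular frequency: ω = 2π·f = 2π·487 = 3060 rad/s.
Step 2 — Component impedances:
  R: Z = R = 232 Ω
  L: Z = jωL = j·3060·0.000564 = 0 + j1.726 Ω
Step 3 — Series combination: Z_total = R + L = 232 + j1.726 Ω = 232∠0.4° Ω.
Step 4 — Source phasor: V = 14∠-32.1° V = 11.86 - j7.44 V.
Step 5 — Ohm's law: I = V / Z_total = (11.86 - j7.44) / (232 + j1.726) = 0.05088 - j0.03245 A.
Step 6 — Convert to polar: |I| = 0.06034 A, ∠I = -32.5°.

I = 0.06034∠-32.5° A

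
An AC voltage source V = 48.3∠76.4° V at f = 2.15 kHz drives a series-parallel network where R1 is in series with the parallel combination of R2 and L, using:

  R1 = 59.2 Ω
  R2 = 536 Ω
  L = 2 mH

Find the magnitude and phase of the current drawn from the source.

Step 1 — Angular frequency: ω = 2π·f = 2π·2150 = 1.351e+04 rad/s.
Step 2 — Component impedances:
  R1: Z = R = 59.2 Ω
  R2: Z = R = 536 Ω
  L: Z = jωL = j·1.351e+04·0.002 = 0 + j27.02 Ω
Step 3 — Parallel branch: R2 || L = 1/(1/R2 + 1/L) = 1.358 + j26.95 Ω.
Step 4 — Series with R1: Z_total = R1 + (R2 || L) = 60.56 + j26.95 Ω = 66.28∠24.0° Ω.
Step 5 — Source phasor: V = 48.3∠76.4° V = 11.36 + j46.95 V.
Step 6 — Ohm's law: I = V / Z_total = (11.36 + j46.95) / (60.56 + j26.95) = 0.4445 + j0.5774 A.
Step 7 — Convert to polar: |I| = 0.7287 A, ∠I = 52.4°.

I = 0.7287∠52.4° A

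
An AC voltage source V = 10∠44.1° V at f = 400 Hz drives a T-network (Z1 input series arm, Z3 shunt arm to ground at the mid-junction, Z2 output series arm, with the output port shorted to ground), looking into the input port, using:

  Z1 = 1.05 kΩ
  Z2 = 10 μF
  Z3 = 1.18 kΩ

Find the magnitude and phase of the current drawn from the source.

Step 1 — Angular frequency: ω = 2π·f = 2π·400 = 2513 rad/s.
Step 2 — Component impedances:
  Z1: Z = R = 1050 Ω
  Z2: Z = 1/(jωC) = -j/(ω·C) = 0 - j39.79 Ω
  Z3: Z = R = 1180 Ω
Step 3 — With the output port shorted to ground, the output series arm Z2 runs from the junction to ground; the shunt arm Z3 also runs from the junction to ground. They appear in parallel: Z3 || Z2 = 1.34 - j39.74 Ω.
Step 4 — Series with input arm Z1: Z_in = Z1 + (Z3 || Z2) = 1051 - j39.74 Ω = 1052∠-2.2° Ω.
Step 5 — Source phasor: V = 10∠44.1° V = 7.181 + j6.959 V.
Step 6 — Ohm's law: I = V / Z_total = (7.181 + j6.959) / (1051 - j39.74) = 0.006571 + j0.006868 A.
Step 7 — Convert to polar: |I| = 0.009505 A, ∠I = 46.3°.

I = 0.009505∠46.3° A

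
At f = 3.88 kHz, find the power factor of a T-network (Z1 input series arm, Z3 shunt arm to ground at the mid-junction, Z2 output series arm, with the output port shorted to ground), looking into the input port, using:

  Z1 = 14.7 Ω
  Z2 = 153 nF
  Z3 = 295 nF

Step 1 — Angular frequency: ω = 2π·f = 2π·3880 = 2.438e+04 rad/s.
Step 2 — Component impedances:
  Z1: Z = R = 14.7 Ω
  Z2: Z = 1/(jωC) = -j/(ω·C) = 0 - j268.1 Ω
  Z3: Z = 1/(jωC) = -j/(ω·C) = 0 - j139 Ω
Step 3 — With the output port shorted to ground, the output series arm Z2 runs from the junction to ground; the shunt arm Z3 also runs from the junction to ground. They appear in parallel: Z3 || Z2 = 0 - j91.56 Ω.
Step 4 — Series with input arm Z1: Z_in = Z1 + (Z3 || Z2) = 14.7 - j91.56 Ω = 92.73∠-80.9° Ω.
Step 5 — Power factor: PF = cos(φ) = Re(Z)/|Z| = 14.7/92.73 = 0.1585.
Step 6 — Type: Im(Z) = -91.56 ⇒ leading (phase φ = -80.9°).

PF = 0.1585 (leading, φ = -80.9°)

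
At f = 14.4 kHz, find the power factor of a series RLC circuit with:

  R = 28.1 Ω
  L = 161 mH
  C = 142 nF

Step 1 — Angular frequency: ω = 2π·f = 2π·1.44e+04 = 9.048e+04 rad/s.
Step 2 — Component impedances:
  R: Z = R = 28.1 Ω
  L: Z = jωL = j·9.048e+04·0.161 = 0 + j1.457e+04 Ω
  C: Z = 1/(jωC) = -j/(ω·C) = 0 - j77.83 Ω
Step 3 — Series combination: Z_total = R + L + C = 28.1 + j1.449e+04 Ω = 1.449e+04∠89.9° Ω.
Step 4 — Power factor: PF = cos(φ) = Re(Z)/|Z| = 28.1/1.449e+04 = 0.001939.
Step 5 — Type: Im(Z) = 1.449e+04 ⇒ lagging (phase φ = 89.9°).

PF = 0.001939 (lagging, φ = 89.9°)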